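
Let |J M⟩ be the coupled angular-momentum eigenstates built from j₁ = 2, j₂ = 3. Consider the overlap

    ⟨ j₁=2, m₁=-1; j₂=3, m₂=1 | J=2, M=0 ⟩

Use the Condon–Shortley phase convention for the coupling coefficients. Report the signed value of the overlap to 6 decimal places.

√[5·3!1!3!/8! · 1!3!4!2!2!2!] = √(36/7)
  +(−1)^2/∏(2,1,1,2,0,1)! = 1/4  (running 1/4)
  +(−1)^3/∏(3,0,0,1,1,2)! = -1/12  (running 1/6)
⟨..|..⟩ = √(36/7)·(1/6) = +0.377964

+0.377964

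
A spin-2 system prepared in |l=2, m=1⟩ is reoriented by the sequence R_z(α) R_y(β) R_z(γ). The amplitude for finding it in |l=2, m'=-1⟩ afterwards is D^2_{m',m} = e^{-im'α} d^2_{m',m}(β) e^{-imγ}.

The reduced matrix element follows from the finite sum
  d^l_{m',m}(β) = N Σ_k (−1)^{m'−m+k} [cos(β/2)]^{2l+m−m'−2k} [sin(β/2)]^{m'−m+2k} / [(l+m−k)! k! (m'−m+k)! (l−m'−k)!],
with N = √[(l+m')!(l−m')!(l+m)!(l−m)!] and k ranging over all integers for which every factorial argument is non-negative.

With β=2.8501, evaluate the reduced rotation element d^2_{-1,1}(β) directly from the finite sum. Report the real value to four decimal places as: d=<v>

d=-0.8963

d^2_{-1,1}(β=2.8501) via the finite sum:
Half-angle: c=0.145231, s=0.989398. N=√(1·6·6·1)=6.000000
The bounds max(0,m−m')=2 and min(l+m,l−m')=3 give 2 terms
  k=2: (−1)^0·6.0000/(2)·0.1452^2·0.9894^2 = +0.061941
  k=3: (−1)^1·6.0000/(6)·0.1452^0·0.9894^4 = -0.958261
d^2_{-1,1}(2.8501) = +0.061941 -0.958261 = -0.896319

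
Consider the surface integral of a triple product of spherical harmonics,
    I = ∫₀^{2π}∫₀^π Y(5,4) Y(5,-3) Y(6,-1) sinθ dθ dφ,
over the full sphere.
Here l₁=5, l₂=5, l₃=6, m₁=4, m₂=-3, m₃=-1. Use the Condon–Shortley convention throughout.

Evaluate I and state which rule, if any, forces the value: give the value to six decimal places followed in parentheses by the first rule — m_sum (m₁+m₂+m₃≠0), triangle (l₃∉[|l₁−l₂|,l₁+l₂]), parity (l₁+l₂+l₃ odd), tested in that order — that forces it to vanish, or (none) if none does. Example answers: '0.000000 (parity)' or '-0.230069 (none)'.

Rules hold: Σm=0, L=16 even, 0≤6≤10.
N = 11·11·13 = 1573
Δ = 4!·6!·6!/17! = 1/28588560
Racah Σ t=0..4: t=0:+1/345600 t=1:−1/13824 t=2:+1/5184 t=3:−1/13824 t=4:+1/345600 = 7/129600
⇒ 3j(5 5 6; 0 0 0)² = 80/7293, sgn +1
Racah Σ t=0..1: t=0:+1/138240 t=1:−1/518400 = 11/2073600
⇒ 3j(5 5 6; 4 -3 -1)² = 77/4420, sgn -1
4πI² = N·(3j₀)²·(3jₘ)² = 3388/11271
I = -1·√(0.300594/4π) = -0.15466268
No selection rule forces the value: the integral is nonzero (none).

-0.154663 (none)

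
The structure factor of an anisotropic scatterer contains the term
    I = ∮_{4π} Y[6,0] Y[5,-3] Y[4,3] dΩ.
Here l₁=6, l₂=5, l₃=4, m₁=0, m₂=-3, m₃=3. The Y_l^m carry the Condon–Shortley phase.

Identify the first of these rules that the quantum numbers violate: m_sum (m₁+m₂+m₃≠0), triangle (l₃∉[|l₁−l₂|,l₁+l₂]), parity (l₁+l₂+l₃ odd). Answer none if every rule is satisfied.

Σmᵢ = 0  ✓
l₃∈[|l₁−l₂|,l₁+l₂]=[1,11], have l₃=4  ✓
Σlᵢ = 15 ⇒ odd  ✗

parity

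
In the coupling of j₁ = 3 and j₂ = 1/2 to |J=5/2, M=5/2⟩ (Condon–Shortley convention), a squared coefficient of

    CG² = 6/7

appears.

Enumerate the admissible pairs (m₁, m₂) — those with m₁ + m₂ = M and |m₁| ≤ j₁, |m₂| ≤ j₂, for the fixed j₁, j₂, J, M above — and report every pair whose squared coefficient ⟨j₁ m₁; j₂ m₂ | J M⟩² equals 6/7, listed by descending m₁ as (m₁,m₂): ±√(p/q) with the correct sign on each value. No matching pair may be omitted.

Admissible pairs with m₁+m₂ = M = 5/2: (2,1/2), (3,-1/2)
  (m₁,m₂)=(3,-1/2): CG² = 6/7, CG = +√(6/7)   ← matches the target
  (m₁,m₂)=(2,1/2): CG² = 1/7, CG = −√(1/7)
Pairs with CG² = 6/7: (3,-1/2): +√(6/7)

(3,-1/2): +√(6/7)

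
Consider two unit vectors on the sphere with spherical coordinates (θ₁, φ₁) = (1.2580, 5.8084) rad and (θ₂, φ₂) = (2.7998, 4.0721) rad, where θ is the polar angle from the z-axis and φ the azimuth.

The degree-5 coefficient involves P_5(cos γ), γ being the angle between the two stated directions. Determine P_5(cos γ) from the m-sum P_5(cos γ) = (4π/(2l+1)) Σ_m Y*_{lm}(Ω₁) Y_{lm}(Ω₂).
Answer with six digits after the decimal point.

Summing Y*_{l m}(θ₁,φ₁)·Y_{l m}(θ₂,φ₂) over m ∈ [−5, 5]; prefactor 4π/(2·5+1) = 1.142397:
  m=-5: (-0.26043 - 0.25135j) × (0.00012 - 0.00196j) = -0.00052 + 0.00048j  (running Σ = -0.00052 + 0.00048j)
  m=-4: (-0.11937 - 0.35039j) × (0.01459 - 0.00957j) = -0.00510 - 0.00397j  (running Σ = -0.00562 - 0.00349j)
  m=-3: (-0.00643 + 0.04356j) × (0.08552 + 0.03122j) = -0.00191 + 0.00352j  (running Σ = -0.00753 + 0.00003j)
  m=-2: (-0.19673 + 0.27486j) × (0.08536 + 0.28583j) = -0.09536 - 0.03277j  (running Σ = -0.10289 - 0.03274j)
  m=-1: (-0.03724 + 0.01914j) × (-0.32833 + 0.44072j) = 0.00379 - 0.02270j  (running Σ = -0.09910 - 0.05543j)
  m=0: (0.32161 + 0.00000j) × (-0.27589 + 0.00000j) = -0.08873 + 0.00000j  (running Σ = -0.18782 - 0.05543j)
  m=1: (0.03724 + 0.01914j) × (0.32833 + 0.44072j) = 0.00379 + 0.02270j  (running Σ = -0.18403 - 0.03274j)
  m=2: (-0.19673 - 0.27486j) × (0.08536 - 0.28583j) = -0.09536 + 0.03277j  (running Σ = -0.27939 + 0.00003j)
  m=3: (0.00643 + 0.04356j) × (-0.08552 + 0.03122j) = -0.00191 - 0.00352j  (running Σ = -0.28130 - 0.00349j)
  m=4: (-0.11937 + 0.35039j) × (0.01459 + 0.00957j) = -0.00510 + 0.00397j  (running Σ = -0.28640 + 0.00048j)
  m=5: (0.26043 - 0.25135j) × (-0.00012 - 0.00196j) = -0.00052 - 0.00048j  (running Σ = -0.28692 - 0.00000j)
Total Σ_m = -0.28692 - 0.00000j. Multiply by 1.142397: -0.32778 - 0.00000j. P_5(cos γ) = -0.327776

-0.327776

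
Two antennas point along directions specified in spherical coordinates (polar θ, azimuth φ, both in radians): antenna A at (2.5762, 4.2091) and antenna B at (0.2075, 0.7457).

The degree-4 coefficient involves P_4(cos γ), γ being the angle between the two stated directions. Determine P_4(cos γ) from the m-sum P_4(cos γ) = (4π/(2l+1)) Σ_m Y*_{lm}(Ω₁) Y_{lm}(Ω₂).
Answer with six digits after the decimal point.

0.411267

Term-by-term m-sum for l=4 (normalisation 4π/9 = 1.396263):
  m=-4: (-0.015606, -0.032948) × (-0.000787, -0.000126) = (0.000008, 0.000028)  (running Σ = (0.000008, 0.000028))
  m=-3: (-0.162219, -0.009896) × (-0.006619, -0.008419) = (0.000990, 0.001431)  (running Σ = (0.000999, 0.001459))
  m=-2: (-0.204910, 0.323794) × (0.006422, -0.080714) = (0.024819, 0.018618)  (running Σ = (0.025817, 0.020078))
  m=-1: (0.205493, 0.373229) × (0.259431, -0.239610) = (0.142741, 0.047589)  (running Σ = (0.168558, 0.067667))
  m=0: (-0.063216, -0.000000) × (0.673364, 0.000000) = (-0.042568, -0.000000)  (running Σ = (0.125990, 0.067667))
  m=1: (-0.205493, 0.373229) × (-0.259431, -0.239610) = (0.142741, -0.047589)  (running Σ = (0.268731, 0.020078))
  m=2: (-0.204910, -0.323794) × (0.006422, 0.080714) = (0.024819, -0.018618)  (running Σ = (0.293550, 0.001459))
  m=3: (0.162219, -0.009896) × (0.006619, -0.008419) = (0.000990, -0.001431)  (running Σ = (0.294540, 0.000028))
  m=4: (-0.015606, 0.032948) × (-0.000787, 0.000126) = (0.000008, -0.000028)  (running Σ = (0.294549, -0.000000))
Σ over m = (0.294549, -0.000000); ×(4π/9) → (0.411267, -0.000000). Real part: 0.411267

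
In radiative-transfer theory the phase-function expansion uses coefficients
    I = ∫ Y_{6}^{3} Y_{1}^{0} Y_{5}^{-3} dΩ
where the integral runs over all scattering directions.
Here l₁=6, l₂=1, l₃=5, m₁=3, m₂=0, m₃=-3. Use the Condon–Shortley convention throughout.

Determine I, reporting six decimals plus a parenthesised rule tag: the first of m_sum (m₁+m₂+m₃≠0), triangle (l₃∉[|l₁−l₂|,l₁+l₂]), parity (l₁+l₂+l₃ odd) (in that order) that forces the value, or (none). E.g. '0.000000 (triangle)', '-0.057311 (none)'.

Rules hold: Σm=0, L=12 even, 5≤5≤7.
N = 13·3·11 = 429
Δ = 2!·10!·0!/13! = 1/858
Racah Σ t=1..1: t=1:−1/14400 = -1/14400
⇒ 3j(6 1 5; 0 0 0)² = 6/143, sgn +1
Racah Σ t=1..1: t=1:−1/80640 = -1/80640
⇒ 3j(6 1 5; 3 0 -3)² = 9/286, sgn -1
4πI² = N·(3j₀)²·(3jₘ)² = 81/143
I = -1·√(0.566434/4π) = -0.21230956
No selection rule forces the value: the integral is nonzero (none).

-0.212310 (none)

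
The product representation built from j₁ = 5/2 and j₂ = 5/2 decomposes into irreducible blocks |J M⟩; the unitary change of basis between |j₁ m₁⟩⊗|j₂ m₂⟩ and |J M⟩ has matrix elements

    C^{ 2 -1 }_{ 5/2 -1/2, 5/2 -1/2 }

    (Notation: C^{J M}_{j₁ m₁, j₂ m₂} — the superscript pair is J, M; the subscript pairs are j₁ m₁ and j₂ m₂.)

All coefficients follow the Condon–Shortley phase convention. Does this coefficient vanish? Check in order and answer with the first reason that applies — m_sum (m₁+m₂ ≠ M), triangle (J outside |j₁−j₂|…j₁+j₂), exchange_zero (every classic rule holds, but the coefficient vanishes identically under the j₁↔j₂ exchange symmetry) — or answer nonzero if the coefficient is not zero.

m-sum: m₁+m₂ = -1/2+(-1/2) = -1, M = -1  ✓
triangle: |j₁−j₂| = 0 ≤ J = 2 ≤ j₁+j₂ = 5  ✓
exchange: j₁=j₂ and m₁=m₂, and (−1)^(j₁+j₂−J) = (−1)^3 = −1 forces ⟨j₁m₁;j₂m₂|JM⟩ = −⟨j₂m₂;j₁m₁|JM⟩ = −⟨j₁m₁;j₂m₂|JM⟩ ⇒ the coefficient vanishes identically
Racah sum check: Σ_k collapses to 0 ⇒ CG = 0

exchange_zero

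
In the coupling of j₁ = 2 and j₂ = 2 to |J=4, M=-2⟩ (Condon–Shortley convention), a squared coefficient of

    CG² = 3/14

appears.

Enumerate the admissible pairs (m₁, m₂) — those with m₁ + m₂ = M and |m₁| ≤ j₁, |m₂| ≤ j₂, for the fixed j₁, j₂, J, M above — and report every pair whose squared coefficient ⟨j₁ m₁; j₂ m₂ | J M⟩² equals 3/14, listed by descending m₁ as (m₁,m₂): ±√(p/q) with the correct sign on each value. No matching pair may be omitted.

Admissible pairs with m₁+m₂ = M = -2: (-2,0), (-1,-1), (0,-2)
  (m₁,m₂)=(0,-2): CG² = 3/14, CG = +√(3/14)   ← matches the target
  (m₁,m₂)=(-1,-1): CG² = 4/7, CG = +√(4/7)
  (m₁,m₂)=(-2,0): CG² = 3/14, CG = +√(3/14)   ← matches the target
Pairs with CG² = 3/14: (0,-2): +√(3/14); (-2,0): +√(3/14)

(0,-2): +√(3/14); (-2,0): +√(3/14)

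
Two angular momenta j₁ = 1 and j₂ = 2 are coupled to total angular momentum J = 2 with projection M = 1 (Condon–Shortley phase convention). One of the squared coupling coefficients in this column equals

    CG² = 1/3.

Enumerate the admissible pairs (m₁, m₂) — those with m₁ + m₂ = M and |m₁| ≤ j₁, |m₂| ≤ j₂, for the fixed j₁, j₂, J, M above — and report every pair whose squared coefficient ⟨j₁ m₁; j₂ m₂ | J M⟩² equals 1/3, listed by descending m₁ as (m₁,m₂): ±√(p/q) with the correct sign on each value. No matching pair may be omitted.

Admissible pairs with m₁+m₂ = M = 1: (-1,2), (0,1), (1,0)
  (m₁,m₂)=(1,0): CG² = 1/2, CG = +√(1/2)
  (m₁,m₂)=(0,1): CG² = 1/6, CG = −√(1/6)
  (m₁,m₂)=(-1,2): CG² = 1/3, CG = −√(1/3)   ← matches the target
Pairs with CG² = 1/3: (-1,2): −√(1/3)

(-1,2): −√(1/3)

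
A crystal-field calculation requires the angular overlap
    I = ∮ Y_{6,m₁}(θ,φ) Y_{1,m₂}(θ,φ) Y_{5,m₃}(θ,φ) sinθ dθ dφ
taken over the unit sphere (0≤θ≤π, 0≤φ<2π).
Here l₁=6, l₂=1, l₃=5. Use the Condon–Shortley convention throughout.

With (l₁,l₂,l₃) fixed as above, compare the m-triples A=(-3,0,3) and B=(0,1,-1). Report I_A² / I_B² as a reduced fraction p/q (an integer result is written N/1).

Same 6,1,5: normalisation and zero-m 3j drop out of the ratio.
A: Δ: 2! 10! 0! / 13! → 1/858; sum: t=1:−1/80640 = -1/80640; 3j²(6 1 5; -3 0 3) = Δ·Π!·Σ² = 9/286  (sign -1)
B: Δ: 2! 10! 0! / 13! → 1/858; sum: t=2:+1/34560 = 1/34560; 3j²(6 1 5; 0 1 -1) = Δ·Π!·Σ² = 5/286  (sign +1)
I_A²/I_B² = (9/286)/(5/286) = 9/5

9/5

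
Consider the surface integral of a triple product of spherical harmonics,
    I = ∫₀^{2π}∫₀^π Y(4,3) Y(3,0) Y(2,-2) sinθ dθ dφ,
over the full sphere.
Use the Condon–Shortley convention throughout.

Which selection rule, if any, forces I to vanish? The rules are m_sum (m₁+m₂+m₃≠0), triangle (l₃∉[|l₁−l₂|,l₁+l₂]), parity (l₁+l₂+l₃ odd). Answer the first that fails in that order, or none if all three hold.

m_sum

Σmᵢ = 1  ✗
l₃∈[|l₁−l₂|,l₁+l₂]=[1,7], have l₃=2
Σlᵢ = 9 ⇒ odd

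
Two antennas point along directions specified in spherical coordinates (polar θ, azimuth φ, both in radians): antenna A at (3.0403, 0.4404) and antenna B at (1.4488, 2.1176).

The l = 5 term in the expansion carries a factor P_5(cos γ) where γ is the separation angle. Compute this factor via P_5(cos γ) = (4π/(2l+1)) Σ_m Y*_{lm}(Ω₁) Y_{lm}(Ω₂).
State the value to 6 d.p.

-0.227304

Term-by-term m-sum for l=5 (normalisation 4π/11 = 1.142397):
  [-5]  conj(Y_{5,-5})(Ω₁) = (-0.000003, 0.000004) ; Y_{5,-5}(Ω₂) = (-0.177238, 0.410511) ; Δ = (-0.000001, -0.000002)
  [-4]  conj(Y_{5,-4})(Ω₁) = (0.000029, -0.000150) ; Y_{5,-4}(Ω₂) = (-0.100223, -0.141455) ; Δ = (-0.000024, 0.000011)
  [-3]  conj(Y_{5,-3})(Ω₁) = (0.000699, 0.002741) ; Y_{5,-3}(Ω₂) = (-0.292489, 0.020394) ; Δ = (-0.000260, -0.000787)
  [-2]  conj(Y_{5,-2})(Ω₁) = (-0.021612, -0.026186) ; Y_{5,-2}(Ω₂) = (0.089175, -0.172472) ; Δ = (-0.006443, 0.001392)
  [-1]  conj(Y_{5,-1})(Ω₁) = (0.226048, 0.106529) ; Y_{5,-1}(Ω₂) = (-0.131786, -0.216498) ; Δ = (-0.006727, -0.062978)
  [+0]  conj(Y_{5,0})(Ω₁) = (-0.864950, -0.000000) ; Y_{5,0}(Ω₂) = (0.198925, 0.000000) ; Δ = (-0.172060, -0.000000)
  [+1]  conj(Y_{5,1})(Ω₁) = (-0.226048, 0.106529) ; Y_{5,1}(Ω₂) = (0.131786, -0.216498) ; Δ = (-0.006727, 0.062978)
  [+2]  conj(Y_{5,2})(Ω₁) = (-0.021612, 0.026186) ; Y_{5,2}(Ω₂) = (0.089175, 0.172472) ; Δ = (-0.006443, -0.001392)
  [+3]  conj(Y_{5,3})(Ω₁) = (-0.000699, 0.002741) ; Y_{5,3}(Ω₂) = (0.292489, 0.020394) ; Δ = (-0.000260, 0.000787)
  [+4]  conj(Y_{5,4})(Ω₁) = (0.000029, 0.000150) ; Y_{5,4}(Ω₂) = (-0.100223, 0.141455) ; Δ = (-0.000024, -0.000011)
  [+5]  conj(Y_{5,5})(Ω₁) = (0.000003, 0.000004) ; Y_{5,5}(Ω₂) = (0.177238, 0.410511) ; Δ = (-0.000001, 0.000002)
Accumulated sum (-0.198971, 0.000000); after 4π/(2l+1) scaling, (-0.227304, 0.000000) ⇒ P_5 = -0.227304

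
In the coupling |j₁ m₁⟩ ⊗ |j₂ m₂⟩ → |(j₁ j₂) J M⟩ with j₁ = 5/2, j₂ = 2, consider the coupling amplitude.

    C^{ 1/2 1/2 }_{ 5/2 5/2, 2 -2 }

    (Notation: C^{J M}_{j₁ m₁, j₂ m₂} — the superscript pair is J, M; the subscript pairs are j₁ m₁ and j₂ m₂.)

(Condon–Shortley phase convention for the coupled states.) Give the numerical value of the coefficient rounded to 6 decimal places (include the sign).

j₁+j₂−J=4  J+j₁−j₂=1  J−j₁+j₂=0  j₁+j₂+J+1=6
(j₁±m₁, j₂±m₂, J±M) = (5,0,0,4,1,0)
P² = 192
sum k=0..0:
  [0] +1/24 = 1/24
S = 1/24
C² = P²·S² = 1/3 ; C = +0.577350

+√(1/3) = +0.577350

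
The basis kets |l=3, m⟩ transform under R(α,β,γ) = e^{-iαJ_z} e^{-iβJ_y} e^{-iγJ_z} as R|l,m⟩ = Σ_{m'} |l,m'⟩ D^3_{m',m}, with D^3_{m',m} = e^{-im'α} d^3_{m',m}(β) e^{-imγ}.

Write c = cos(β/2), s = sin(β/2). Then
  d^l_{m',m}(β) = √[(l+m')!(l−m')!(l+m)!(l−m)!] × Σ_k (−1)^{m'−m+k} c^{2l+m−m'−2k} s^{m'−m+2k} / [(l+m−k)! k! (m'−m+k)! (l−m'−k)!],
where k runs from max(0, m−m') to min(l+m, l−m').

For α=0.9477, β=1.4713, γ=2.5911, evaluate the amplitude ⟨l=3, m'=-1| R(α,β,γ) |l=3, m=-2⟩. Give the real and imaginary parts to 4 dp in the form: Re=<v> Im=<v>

First d^3_{-1,-2}(β=1.4713), then the phase factors e^{-i(-1)α} and e^{-i(-2)γ}:
With c≡cos(β/2)=0.741395 and s≡sin(β/2)=0.671069, N=[2·24·1·120]^{1/2}=75.894664
Admissible k: 0..1 (factorial args all ≥0)
  k=0: (−1)^1·75.8947/(24)·0.7414^5·0.6711^1 = -0.475351
  k=1: (−1)^2·75.8947/(12)·0.7414^3·0.6711^3 = +0.778898
d^3_{-1,-2}(1.4713) = -0.475351 +0.778898 = +0.303546
D = (+0.583552+0.812075i)·(+0.303546)·(+0.452718-0.891654i) = +0.299987-0.046347i

Re=0.3000 Im=-0.0463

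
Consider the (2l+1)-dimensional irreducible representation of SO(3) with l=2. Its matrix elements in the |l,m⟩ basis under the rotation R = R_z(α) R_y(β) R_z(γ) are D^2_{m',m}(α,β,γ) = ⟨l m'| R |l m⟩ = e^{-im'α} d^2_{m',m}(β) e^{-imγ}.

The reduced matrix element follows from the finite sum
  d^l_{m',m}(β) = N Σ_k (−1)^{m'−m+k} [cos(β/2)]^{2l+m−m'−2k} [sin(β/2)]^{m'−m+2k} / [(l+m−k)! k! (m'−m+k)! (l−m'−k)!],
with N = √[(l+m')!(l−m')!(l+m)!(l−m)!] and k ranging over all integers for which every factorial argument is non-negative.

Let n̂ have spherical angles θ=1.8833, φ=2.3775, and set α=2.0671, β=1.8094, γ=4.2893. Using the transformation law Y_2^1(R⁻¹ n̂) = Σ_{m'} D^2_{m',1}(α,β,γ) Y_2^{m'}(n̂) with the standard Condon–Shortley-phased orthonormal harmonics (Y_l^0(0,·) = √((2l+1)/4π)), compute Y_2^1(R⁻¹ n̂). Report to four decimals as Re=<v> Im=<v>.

Need the full column D^2_{m',1} for m'=−2..2 at α=2.0671, β=1.8094, γ=4.2893.
cos(β/2)=0.617921, sin(β/2)=0.786240
d^2_{-2,1}: single k=3 term ⇒ +0.600660;  D = +0.593449-0.092789i
d^2_{-1,1}: k∈[2..3] ⇒ +0.708105 -0.382138 = +0.325967;  D = -0.197635-0.259220i
d^2_{0,1}: k∈[1..2] ⇒ +0.454392 -0.735655 = -0.281263;  D = +0.115481-0.256463i
d^2_{1,1}: k∈[0..1] ⇒ +0.145792 -0.708105 = -0.562314;  D = -0.560807+0.041133i
d^2_{2,1}: single k=0 term ⇒ -0.371009;  D = +0.200058+0.312450i
Y_2^{m'}(θ=1.8833,φ=2.3775) and Σ D·Y over m':
  (+0.5934-0.0928i)·(+0.0149+0.3494i)  (-0.1976-0.2592i)·(+0.1632+0.1564i)  (+0.1155-0.2565i)·(-0.2260+0.0000i)  (-0.5608+0.0411i)·(-0.1632+0.1564i)  (+0.2001+0.3124i)·(+0.0149-0.3494i)
Y_2^1(R⁻¹ n̂) = +0.220704+0.031080i

Re=0.2207 Im=0.0311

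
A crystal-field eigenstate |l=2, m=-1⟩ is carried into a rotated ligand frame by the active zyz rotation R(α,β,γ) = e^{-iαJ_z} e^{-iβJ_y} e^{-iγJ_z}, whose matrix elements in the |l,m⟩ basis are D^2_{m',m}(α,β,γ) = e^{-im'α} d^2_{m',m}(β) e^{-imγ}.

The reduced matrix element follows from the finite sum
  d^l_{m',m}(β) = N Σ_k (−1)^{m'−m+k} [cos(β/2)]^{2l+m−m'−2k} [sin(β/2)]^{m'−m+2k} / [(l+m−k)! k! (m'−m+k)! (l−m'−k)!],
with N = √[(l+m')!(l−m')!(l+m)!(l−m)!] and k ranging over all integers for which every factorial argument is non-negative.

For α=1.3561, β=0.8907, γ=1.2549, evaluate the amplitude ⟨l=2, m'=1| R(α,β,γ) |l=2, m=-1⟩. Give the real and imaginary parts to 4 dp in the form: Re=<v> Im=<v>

Re=0.4168 Im=-0.0423

Split into d^2_{1,-1}(β=0.8907) × two z-phases.
With c≡cos(β/2)=0.902460 and s≡sin(β/2)=0.430774, N=[6·1·1·6]^{1/2}=6.000000
The bounds max(0,m−m')=0 and min(l+m,l−m')=1 give 2 terms
  k=0: (−1)^2·6.0000/(2)·0.9025^2·0.4308^2 = +0.453394
  k=1: (−1)^3·6.0000/(6)·0.9025^0·0.4308^4 = -0.034435
d^2_{1,-1}(0.8907) = +0.453394 -0.034435 = +0.418959
Attach z-rotation phases: D = e^{-i(1)(1.3561)}·(+0.418959)·e^{-i(-1)(1.2549)} = +0.416816-0.042326i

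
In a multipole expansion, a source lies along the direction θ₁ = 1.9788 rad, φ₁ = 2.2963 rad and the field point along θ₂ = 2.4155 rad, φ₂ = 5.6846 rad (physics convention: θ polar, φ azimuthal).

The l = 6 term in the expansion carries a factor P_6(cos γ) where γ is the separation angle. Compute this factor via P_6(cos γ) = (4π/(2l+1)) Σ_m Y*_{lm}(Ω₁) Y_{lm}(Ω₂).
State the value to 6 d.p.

Term-by-term m-sum for l=6 (normalisation 4π/13 = 0.966644):
  m=-6: Y*=+0.101622+0.270501i  Y=-0.037267-0.017998i  product +0.001081-0.011910i
  m=-5: Y*=-0.202076+0.382599i  Y=+0.159681-0.023916i  product -0.023118+0.065927i
  m=-4: Y*=-0.180050+0.043981i  Y=-0.261977+0.242716i  product +0.036494-0.055223i
  m=-3: Y*=+0.208411+0.144337i  Y=+0.100204-0.437891i  product +0.084087-0.076798i
  m=-2: Y*=+0.033315+0.276780i  Y=+0.065664+0.167494i  product -0.044171+0.023755i
  m=-1: Y*=+0.109007-0.122915i  Y=+0.246197+0.167922i  product +0.047477-0.011957i
  m=+0: Y*=+0.293975-0.000000i  Y=-0.279149+0.000000i  product -0.082063+0.000000i
  m=+1: Y*=-0.109007-0.122915i  Y=-0.246197+0.167922i  product +0.047477+0.011957i
  m=+2: Y*=+0.033315-0.276780i  Y=+0.065664-0.167494i  product -0.044171-0.023755i
  m=+3: Y*=-0.208411+0.144337i  Y=-0.100204-0.437891i  product +0.084087+0.076798i
  m=+4: Y*=-0.180050-0.043981i  Y=-0.261977-0.242716i  product +0.036494+0.055223i
  m=+5: Y*=+0.202076+0.382599i  Y=-0.159681-0.023916i  product -0.023118-0.065927i
  m=+6: Y*=+0.101622-0.270501i  Y=-0.037267+0.017998i  product +0.001081+0.011910i
Total Σ_m = +0.121640+0.000000i. Multiply by 0.966644: +0.117583+0.000000i. P_6(cos γ) = 0.117583

0.117583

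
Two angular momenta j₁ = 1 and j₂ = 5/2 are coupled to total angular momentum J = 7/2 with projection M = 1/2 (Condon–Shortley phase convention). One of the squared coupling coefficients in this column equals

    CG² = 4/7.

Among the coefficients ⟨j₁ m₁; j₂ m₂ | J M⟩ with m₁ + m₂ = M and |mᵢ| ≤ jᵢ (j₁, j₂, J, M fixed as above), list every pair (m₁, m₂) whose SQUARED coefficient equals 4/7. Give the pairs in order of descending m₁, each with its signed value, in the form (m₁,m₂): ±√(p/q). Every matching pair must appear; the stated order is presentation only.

Admissible pairs with m₁+m₂ = M = 1/2: (-1,3/2), (0,1/2), (1,-1/2)
  (m₁,m₂)=(1,-1/2): CG² = 2/7, CG = +√(2/7)
  (m₁,m₂)=(0,1/2): CG² = 4/7, CG = +√(4/7)   ← matches the target
  (m₁,m₂)=(-1,3/2): CG² = 1/7, CG = +√(1/7)
Pairs with CG² = 4/7: (0,1/2): +√(4/7)

(0,1/2): +√(4/7)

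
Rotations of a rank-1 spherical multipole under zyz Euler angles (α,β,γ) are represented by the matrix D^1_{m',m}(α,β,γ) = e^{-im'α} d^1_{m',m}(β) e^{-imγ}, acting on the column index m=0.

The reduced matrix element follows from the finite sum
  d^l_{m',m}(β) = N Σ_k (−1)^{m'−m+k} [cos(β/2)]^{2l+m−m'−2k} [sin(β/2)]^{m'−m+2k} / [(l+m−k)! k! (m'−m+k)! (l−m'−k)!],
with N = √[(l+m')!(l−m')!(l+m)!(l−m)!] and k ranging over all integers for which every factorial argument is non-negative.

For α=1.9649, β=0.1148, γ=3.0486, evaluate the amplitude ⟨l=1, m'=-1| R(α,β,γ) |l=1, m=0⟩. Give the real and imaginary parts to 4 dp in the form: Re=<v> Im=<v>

First d^1_{-1,0}(β=0.1148), then the phase factors e^{-i(-1)α} and e^{-i(0)γ}:
Half-angle: c=0.998353, s=0.057368. N=√(1·2·1·1)=1.414214
Admissible k: 1..1 (factorial args all ≥0)
  k=1: (−1)^0·1.4142/(1)·0.9984^1·0.0574^1 = +0.080998
d^1_{-1,0}(0.1148) = +0.080998
Attach z-rotation phases: D = e^{-i(-1)(1.9649)}·(+0.080998)·e^{-i(0)(3.0486)} = -0.031102+0.074788i

Re=-0.0311 Im=0.0748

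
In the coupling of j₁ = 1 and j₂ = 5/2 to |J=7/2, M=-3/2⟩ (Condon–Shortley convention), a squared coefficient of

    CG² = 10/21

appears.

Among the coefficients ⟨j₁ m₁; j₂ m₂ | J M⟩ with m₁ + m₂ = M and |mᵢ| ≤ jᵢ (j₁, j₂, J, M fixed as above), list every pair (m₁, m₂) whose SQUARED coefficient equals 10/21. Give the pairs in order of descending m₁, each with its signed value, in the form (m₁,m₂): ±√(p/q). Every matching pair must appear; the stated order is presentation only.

Admissible pairs with m₁+m₂ = M = -3/2: (-1,-1/2), (0,-3/2), (1,-5/2)
  (m₁,m₂)=(1,-5/2): CG² = 1/21, CG = +√(1/21)
  (m₁,m₂)=(0,-3/2): CG² = 10/21, CG = +√(10/21)   ← matches the target
  (m₁,m₂)=(-1,-1/2): CG² = 10/21, CG = +√(10/21)   ← matches the target
Pairs with CG² = 10/21: (0,-3/2): +√(10/21); (-1,-1/2): +√(10/21)

(0,-3/2): +√(10/21); (-1,-1/2): +√(10/21)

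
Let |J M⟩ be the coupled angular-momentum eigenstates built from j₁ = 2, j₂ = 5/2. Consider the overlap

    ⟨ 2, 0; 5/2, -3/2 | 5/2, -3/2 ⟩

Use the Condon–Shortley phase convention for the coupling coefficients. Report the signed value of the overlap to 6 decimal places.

j₁+j₂−J=2  J+j₁−j₂=2  J−j₁+j₂=3  j₁+j₂+J+1=8
(j₁±m₁, j₂±m₂, J±M) = (2,2,1,4,1,4)
P² = 288/35
sum k=0..1:
  [0] +1/8 = 1/8
  [1] −1/6 = -1/6
S = -1/24
C² = P²·S² = 1/70 ; C = -0.119523

-0.119523  (= −√(1/70))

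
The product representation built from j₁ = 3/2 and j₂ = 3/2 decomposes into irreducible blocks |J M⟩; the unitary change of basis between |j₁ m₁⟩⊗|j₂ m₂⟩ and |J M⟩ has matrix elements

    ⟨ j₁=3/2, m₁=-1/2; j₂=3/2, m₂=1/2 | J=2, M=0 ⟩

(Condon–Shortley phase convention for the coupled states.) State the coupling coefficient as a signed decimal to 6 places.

-0.500000  (= −√(1/4))

triangle: 1!*2!*2!/6! = 4/720
(j±m)!: 1!*2!*2!*1!*2!*2! = 16
prefactor² = (2J+1)*Δ*N² = 4/9
  k=0: +1/(0!*1!*2!*2!*0!*0!) = 1/4
  k=1: −1/(1!*0!*1!*1!*1!*1!) = -1
Σ = -3/4  ⇒  CG² = 4/9*(-3/4)² = 1/4
CG = −√(1/4) = -0.500000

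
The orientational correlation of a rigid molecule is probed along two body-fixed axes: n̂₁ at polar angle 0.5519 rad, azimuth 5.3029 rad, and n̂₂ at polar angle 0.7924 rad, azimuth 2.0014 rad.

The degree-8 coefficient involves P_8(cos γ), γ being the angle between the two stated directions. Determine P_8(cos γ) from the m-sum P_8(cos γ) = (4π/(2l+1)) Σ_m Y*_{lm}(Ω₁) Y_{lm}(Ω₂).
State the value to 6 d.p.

-0.107779

Expand P_8 via completeness: Σ_{m} conj(Y_{8,m}) at Ω₁ times Y_{8,m} at Ω₂ —
  [-8]  conj(Y_{8,-8})(Ω₁) = (0.000034, -0.002943) ; Y_{8,-8}(Ω₂) = (-0.032503, 0.010170) ; Δ = (0.000029, 0.000096)
  [-7]  conj(Y_{8,-7})(Ω₁) = (0.016007, -0.010460) ; Y_{8,-7}(Ω₂) = (0.017063, -0.133245) ; Δ = (-0.001121, -0.002311)
  [-6]  conj(Y_{8,-6})(Ω₁) = (0.071089, 0.030179) ; Y_{8,-6}(Ω₂) = (0.266134, 0.166101) ; Δ = (0.013906, 0.019840)
  [-5]  conj(Y_{8,-5})(Ω₁) = (0.040606, 0.212239) ; Y_{8,-5}(Ω₂) = (-0.383607, 0.252548) ; Δ = (-0.069177, -0.071162)
  [-4]  conj(Y_{8,-4})(Ω₁) = (-0.296779, 0.293327) ; Y_{8,-4}(Ω₂) = (-0.052275, -0.342133) ; Δ = (0.115871, 0.086204)
  [-3]  conj(Y_{8,-3})(Ω₁) = (-0.488742, -0.099448) ; Y_{8,-3}(Ω₂) = (-0.072177, -0.020675) ; Δ = (0.033220, 0.017283)
  [-2]  conj(Y_{8,-2})(Ω₁) = (-0.076146, -0.185364) ; Y_{8,-2}(Ω₂) = (0.250625, -0.291827) ; Δ = (-0.073178, -0.024235)
  [-1]  conj(Y_{8,-1})(Ω₁) = (-0.183013, 0.273033) ; Y_{8,-1}(Ω₂) = (0.045269, 0.098550) ; Δ = (-0.035192, -0.005676)
  [+0]  conj(Y_{8,0})(Ω₁) = (-0.323419, -0.000000) ; Y_{8,0}(Ω₂) = (0.354089, 0.000000) ; Δ = (-0.114519, -0.000000)
  [+1]  conj(Y_{8,1})(Ω₁) = (0.183013, 0.273033) ; Y_{8,1}(Ω₂) = (-0.045269, 0.098550) ; Δ = (-0.035192, 0.005676)
  [+2]  conj(Y_{8,2})(Ω₁) = (-0.076146, 0.185364) ; Y_{8,2}(Ω₂) = (0.250625, 0.291827) ; Δ = (-0.073178, 0.024235)
  [+3]  conj(Y_{8,3})(Ω₁) = (0.488742, -0.099448) ; Y_{8,3}(Ω₂) = (0.072177, -0.020675) ; Δ = (0.033220, -0.017283)
  [+4]  conj(Y_{8,4})(Ω₁) = (-0.296779, -0.293327) ; Y_{8,4}(Ω₂) = (-0.052275, 0.342133) ; Δ = (0.115871, -0.086204)
  [+5]  conj(Y_{8,5})(Ω₁) = (-0.040606, 0.212239) ; Y_{8,5}(Ω₂) = (0.383607, 0.252548) ; Δ = (-0.069177, 0.071162)
  [+6]  conj(Y_{8,6})(Ω₁) = (0.071089, -0.030179) ; Y_{8,6}(Ω₂) = (0.266134, -0.166101) ; Δ = (0.013906, -0.019840)
  [+7]  conj(Y_{8,7})(Ω₁) = (-0.016007, -0.010460) ; Y_{8,7}(Ω₂) = (-0.017063, -0.133245) ; Δ = (-0.001121, 0.002311)
  [+8]  conj(Y_{8,8})(Ω₁) = (0.000034, 0.002943) ; Y_{8,8}(Ω₂) = (-0.032503, -0.010170) ; Δ = (0.000029, -0.000096)
Total Σ_m = (-0.145805, 0.000000). Multiply by 0.739198: (-0.107779, 0.000000). P_8(cos γ) = -0.107779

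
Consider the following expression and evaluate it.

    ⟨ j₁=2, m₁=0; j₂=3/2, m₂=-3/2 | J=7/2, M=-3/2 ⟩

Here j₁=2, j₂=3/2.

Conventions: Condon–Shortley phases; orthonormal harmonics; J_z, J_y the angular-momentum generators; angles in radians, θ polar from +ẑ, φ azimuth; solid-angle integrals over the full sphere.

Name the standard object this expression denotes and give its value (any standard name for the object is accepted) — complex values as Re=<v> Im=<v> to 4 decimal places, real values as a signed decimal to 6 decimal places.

Clebsch–Gordan coefficient, +√(2/7) ≈ +0.534522

This is a Clebsch–Gordan (vector-coupling) coefficient.
j₁+j₂−J=0  J+j₁−j₂=4  J−j₁+j₂=3  j₁+j₂+J+1=8
(j₁±m₁, j₂±m₂, J±M) = (2,2,0,3,2,5)
P² = 1152/7
sum k=0..0:
  [0] +1/24 = 1/24
S = 1/24
C² = P²·S² = 2/7 ; C = +0.534522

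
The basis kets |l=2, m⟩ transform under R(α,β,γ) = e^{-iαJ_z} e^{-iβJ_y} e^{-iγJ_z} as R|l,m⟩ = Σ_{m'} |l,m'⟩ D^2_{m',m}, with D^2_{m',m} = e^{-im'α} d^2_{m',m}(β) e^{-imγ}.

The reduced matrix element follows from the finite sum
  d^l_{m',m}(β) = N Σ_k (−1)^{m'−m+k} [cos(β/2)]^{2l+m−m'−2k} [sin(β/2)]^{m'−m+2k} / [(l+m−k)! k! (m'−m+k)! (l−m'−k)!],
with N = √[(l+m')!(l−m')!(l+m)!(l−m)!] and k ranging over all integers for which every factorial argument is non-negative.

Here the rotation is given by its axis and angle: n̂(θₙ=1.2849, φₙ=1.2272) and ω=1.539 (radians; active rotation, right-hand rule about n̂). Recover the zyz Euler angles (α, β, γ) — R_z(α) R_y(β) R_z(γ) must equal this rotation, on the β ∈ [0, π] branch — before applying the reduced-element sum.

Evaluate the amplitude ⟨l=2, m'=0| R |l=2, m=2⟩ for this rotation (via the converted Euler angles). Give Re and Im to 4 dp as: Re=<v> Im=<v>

Re=0.2076 Im=-0.5684

Axis–angle → zyz. n̂ = (sinθₙcosφₙ, sinθₙsinφₙ, cosθₙ) = (+0.323201, +0.903331, +0.282018), ω = 1.5390.
R = I cosω + sinω [n̂]ₓ + (1−cosω) n̂n̂ᵀ gives
  R = [+0.132929, +0.000801, +0.991125; +0.564551, +0.821856, -0.076382; -0.814624, +0.569694, +0.108796]
β = atan2(√(R₁₃²+R₂₃²), R₃₃) = 1.461784; α = atan2(R₂₃, R₁₃) mod 2π = 6.206272; γ = atan2(R₃₂, −R₃₁) mod 2π = 0.610279
D^2_{0,2}(6.2063,1.4618,0.6103) = e^{-i·0·6.2063}·d^2_{0,2}(1.4618)·e^{-i·2·0.6103}. Compute d first:
With c≡cos(β/2)=0.744579 and s≡sin(β/2)=0.667534, N=[2·2·24·1]^{1/2}=9.797959
The bounds max(0,m−m')=2 and min(l+m,l−m')=2 give 1 term
  k=2: (−1)^0·9.7980/(4)·0.7446^2·0.6675^2 = +0.605124
d^2_{0,2}(1.4618) = +0.605124
Phases: e^{-i·(0)·6.2063}=+1.000000+0.000000i, e^{-i·(2)·0.6103}=+0.343122-0.939291i ⇒ D=+0.207631-0.568388i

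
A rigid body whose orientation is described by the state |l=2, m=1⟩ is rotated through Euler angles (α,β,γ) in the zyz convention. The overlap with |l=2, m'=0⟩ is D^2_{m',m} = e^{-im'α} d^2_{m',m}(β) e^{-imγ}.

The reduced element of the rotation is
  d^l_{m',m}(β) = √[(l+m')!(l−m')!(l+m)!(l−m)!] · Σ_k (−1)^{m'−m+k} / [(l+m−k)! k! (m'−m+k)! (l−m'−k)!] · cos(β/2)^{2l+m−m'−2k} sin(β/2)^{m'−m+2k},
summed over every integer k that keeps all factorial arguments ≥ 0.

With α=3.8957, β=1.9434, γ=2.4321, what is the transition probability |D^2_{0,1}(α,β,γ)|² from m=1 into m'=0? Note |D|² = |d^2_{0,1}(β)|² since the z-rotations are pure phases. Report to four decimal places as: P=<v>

P=0.1724

Split into d^2_{0,1}(β=1.9434) × two z-phases.
c=cos(1.943400/2)=0.563896, s=sin(1.943400/2)=0.825846; N=√[2·2·6·1]=4.898979
Admissible k: 1..2 (factorial args all ≥0)
  k=1: (−1)^0·4.8990/(2)·0.5639^3·0.8258^1 = +0.362721
  k=2: (−1)^1·4.8990/(2)·0.5639^1·0.8258^3 = -0.777985
d^2_{0,1}(1.9434) = +0.362721 -0.777985 = -0.415265
|D^2_{0,1}|² = |d^2_{0,1}(β)|² = (-0.415265)² = 0.172445 (the z-rotation phases have unit modulus)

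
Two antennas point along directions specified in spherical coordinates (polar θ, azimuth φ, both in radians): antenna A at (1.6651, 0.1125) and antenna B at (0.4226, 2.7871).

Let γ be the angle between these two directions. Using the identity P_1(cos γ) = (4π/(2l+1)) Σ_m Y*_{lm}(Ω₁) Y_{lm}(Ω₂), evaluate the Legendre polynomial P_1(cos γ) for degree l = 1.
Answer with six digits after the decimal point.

Addition theorem: P_1(cos γ) = (4π/3) Σ_m Y*_{lm}(Ω₁) Y_{lm}(Ω₂), m = −1…1:
  [-1]  conj(Y_{1,-1})(Ω₁) = 0.34178 + 0.03861j ; Y_{1,-1}(Ω₂) = -0.13289 - 0.04919j ; Δ = -0.04352 - 0.02194j
  [+0]  conj(Y_{1,0})(Ω₁) = -0.04601 + 0.00000j ; Y_{1,0}(Ω₂) = 0.44562 + 0.00000j ; Δ = -0.02050 + 0.00000j
  [+1]  conj(Y_{1,1})(Ω₁) = -0.34178 + 0.03861j ; Y_{1,1}(Ω₂) = 0.13289 - 0.04919j ; Δ = -0.04352 + 0.02194j
Accumulated sum -0.10754 + 0.00000j; after 4π/(2l+1) scaling, -0.45047 + 0.00000j ⇒ P_1 = -0.450471

-0.450471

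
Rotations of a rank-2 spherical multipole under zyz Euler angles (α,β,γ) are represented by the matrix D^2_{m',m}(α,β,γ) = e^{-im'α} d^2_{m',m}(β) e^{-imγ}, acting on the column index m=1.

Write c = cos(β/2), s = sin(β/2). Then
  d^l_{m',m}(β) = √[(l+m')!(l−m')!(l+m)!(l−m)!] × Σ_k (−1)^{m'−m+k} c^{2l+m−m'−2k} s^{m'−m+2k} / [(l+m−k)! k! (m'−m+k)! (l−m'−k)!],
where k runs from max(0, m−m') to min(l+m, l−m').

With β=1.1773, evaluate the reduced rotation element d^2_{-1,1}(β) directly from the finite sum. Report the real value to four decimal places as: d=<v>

d^2_{-1,1}(β=1.1773) via the finite sum:
With c≡cos(β/2)=0.831691 and s≡sin(β/2)=0.555239, N=[1·6·6·1]^{1/2}=6.000000
k: max(0,(1)−(-1))=2 … min(2+(1),2−(-1))=3
  k=2: (−1)^0·6.0000/(2)·0.8317^2·0.5552^2 = +0.639742
  k=3: (−1)^1·6.0000/(6)·0.8317^0·0.5552^4 = -0.095043
d^2_{-1,1}(1.1773) = +0.639742 -0.095043 = +0.544699

d=0.5447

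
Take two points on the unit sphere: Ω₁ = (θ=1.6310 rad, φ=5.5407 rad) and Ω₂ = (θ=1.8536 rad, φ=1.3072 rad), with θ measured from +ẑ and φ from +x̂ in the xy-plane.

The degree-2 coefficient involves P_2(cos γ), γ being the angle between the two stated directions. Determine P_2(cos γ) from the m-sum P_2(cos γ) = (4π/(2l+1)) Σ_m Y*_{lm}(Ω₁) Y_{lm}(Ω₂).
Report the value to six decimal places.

-0.229193

Addition theorem: P_2(cos γ) = (4π/5) Σ_m Y*_{lm}(Ω₁) Y_{lm}(Ω₂), m = −2…2:
  term(m=-2) = -0.07887 + 0.11213j   from Y*(Ω₁)=0.03299 - 0.38346j, Y(Ω₂)=-0.30783 - 0.17921j
  term(m=-1) = -0.00443 - 0.00852j   from Y*(Ω₁)=-0.03419 + 0.03137j, Y(Ω₂)=-0.05394 + 0.19986j
  term(m=+0) = 0.07541 + 0.00000j   from Y*(Ω₁)=-0.31197 + 0.00000j, Y(Ω₂)=-0.24171 + 0.00000j
  term(m=+1) = -0.00443 + 0.00852j   from Y*(Ω₁)=0.03419 + 0.03137j, Y(Ω₂)=0.05394 + 0.19986j
  term(m=+2) = -0.07887 - 0.11213j   from Y*(Ω₁)=0.03299 + 0.38346j, Y(Ω₂)=-0.30783 + 0.17921j
Total Σ_m = -0.09119 + 0.00000j. Multiply by 2.513274: -0.22919 + 0.00000j. P_2(cos γ) = -0.229193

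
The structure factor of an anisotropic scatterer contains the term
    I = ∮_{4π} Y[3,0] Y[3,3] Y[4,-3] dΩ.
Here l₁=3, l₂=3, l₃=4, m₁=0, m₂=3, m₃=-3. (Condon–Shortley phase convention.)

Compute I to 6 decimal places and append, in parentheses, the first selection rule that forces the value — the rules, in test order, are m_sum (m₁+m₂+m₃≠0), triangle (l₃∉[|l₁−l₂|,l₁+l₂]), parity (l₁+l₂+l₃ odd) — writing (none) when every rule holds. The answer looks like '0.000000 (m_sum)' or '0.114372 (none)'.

0.203551 (none)

m-sum 0 ✓  L=10 even ✓  0≤4≤6 ✓
Π(2lᵢ+1) = 7×7×9 = 441
triangle coeff Δ(3,3,4) = 1/34650
Σ_t [0,2]: t=0:+1/72 t=1:−1/16 t=2:+1/72 = -5/144
(3j)²=2/77 [(3 3 4; 0 0 0)], sign=-1
Σ_t [2,2]: t=2:+1/288 = 1/288
(3j)²=1/22 [(3 3 4; 0 3 -3)], sign=-1
⇒ 4πI² = 63/121
I = (+1)√(63/121/(4π)) = 0.20355073
No selection rule forces the value: the integral is nonzero (none).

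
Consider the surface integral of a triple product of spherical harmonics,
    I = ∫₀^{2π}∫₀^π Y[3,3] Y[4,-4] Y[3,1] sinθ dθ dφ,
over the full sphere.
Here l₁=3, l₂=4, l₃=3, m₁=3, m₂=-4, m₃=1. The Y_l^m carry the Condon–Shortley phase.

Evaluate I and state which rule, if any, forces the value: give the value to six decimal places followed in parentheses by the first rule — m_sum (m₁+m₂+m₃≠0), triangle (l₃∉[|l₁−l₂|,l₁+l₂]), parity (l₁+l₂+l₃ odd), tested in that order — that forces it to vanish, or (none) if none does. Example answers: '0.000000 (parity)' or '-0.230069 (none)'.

-0.166198 (none)

Checks pass: Σm=0; 10 even; l₃=3∈[1,7].
(2·3+1)(2·4+1)(2·3+1) = 441
Δ: 4! 2! 4! / 11! → 1/34650
sum: t=1:−1/72 t=2:+1/16 t=3:−1/72 = 5/144
3j²(3 4 3; 0 0 0) = Δ·Π!·Σ² = 2/77  (sign -1)
sum: t=0:+1/1152 = 1/1152
3j²(3 4 3; 3 -4 1) = Δ·Π!·Σ² = 1/33  (sign +1)
combine: 4πI² = 441·2/77·1/33 = 42/121
take √, sign -1: I = -0.16619847
No selection rule forces the value: the integral is nonzero (none).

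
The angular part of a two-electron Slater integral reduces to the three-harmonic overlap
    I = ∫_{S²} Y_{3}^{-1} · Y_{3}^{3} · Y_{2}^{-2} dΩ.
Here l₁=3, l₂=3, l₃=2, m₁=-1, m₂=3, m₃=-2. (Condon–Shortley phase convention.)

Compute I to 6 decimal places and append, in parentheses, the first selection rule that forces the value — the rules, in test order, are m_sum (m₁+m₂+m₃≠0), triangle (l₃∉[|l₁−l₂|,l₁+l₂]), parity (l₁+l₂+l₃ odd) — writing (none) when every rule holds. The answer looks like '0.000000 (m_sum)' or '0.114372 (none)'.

Rules hold: Σm=0, L=8 even, 0≤2≤6.
N = 7·7·5 = 245
Δ = 4!·2!·2!/9! = 1/3780
Racah Σ t=1..3: t=1:−1/24 t=2:+1/4 t=3:−1/24 = 1/6
⇒ 3j(3 3 2; 0 0 0)² = 4/105, sgn +1
Racah Σ t=4..4: t=4:+1/96 = 1/96
⇒ 3j(3 3 2; -1 3 -2)² = 1/42, sgn +1
4πI² = N·(3j₀)²·(3jₘ)² = 2/9
I = +1·√(0.222222/4π) = 0.13298076
No selection rule forces the value: the integral is nonzero (none).

0.132981 (none)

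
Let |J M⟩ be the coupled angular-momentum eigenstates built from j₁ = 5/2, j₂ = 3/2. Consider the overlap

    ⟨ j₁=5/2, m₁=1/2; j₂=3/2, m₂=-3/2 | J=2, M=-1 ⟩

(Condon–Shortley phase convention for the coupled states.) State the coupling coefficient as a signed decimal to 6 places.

triangle: 2!×3!×1!/7! = 12/5040
(j±m)!: 3!×2!×0!×3!×1!×3! = 432
prefactor² = (2J+1)×Δ×N² = 36/7
  k=0: +1/(0!×2!×2!×0!×1!×1!) = 1/4
Σ = 1/4  ⇒  CG² = 36/7×(1/4)² = 9/28
CG = +√(9/28) = +0.566947

+0.566947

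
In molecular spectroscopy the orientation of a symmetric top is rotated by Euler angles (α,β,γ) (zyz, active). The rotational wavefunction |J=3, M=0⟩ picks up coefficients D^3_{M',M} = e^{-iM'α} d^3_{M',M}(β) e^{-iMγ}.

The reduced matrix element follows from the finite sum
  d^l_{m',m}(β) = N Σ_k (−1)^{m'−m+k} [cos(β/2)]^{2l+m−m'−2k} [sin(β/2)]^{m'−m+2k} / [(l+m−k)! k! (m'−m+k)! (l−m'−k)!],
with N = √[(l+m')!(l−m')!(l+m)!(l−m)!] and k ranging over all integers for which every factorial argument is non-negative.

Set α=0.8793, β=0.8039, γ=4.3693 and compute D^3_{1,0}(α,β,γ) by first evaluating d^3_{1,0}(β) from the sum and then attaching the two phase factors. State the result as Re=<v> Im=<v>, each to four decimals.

First d^3_{1,0}(β=0.8039), then the phase factors e^{-i(1)α} and e^{-i(0)γ}:
With c≡cos(β/2)=0.920300 and s≡sin(β/2)=0.391214, N=[24·2·6·6]^{1/2}=41.569219
k∈{0,1,2} keeps every argument non-negative
  k=0: (−1)^1·41.5692/(12)·0.9203^5·0.3912^1 = -0.894646
  k=1: (−1)^2·41.5692/(4)·0.9203^3·0.3912^3 = +0.485000
  k=2: (−1)^3·41.5692/(12)·0.9203^1·0.3912^5 = -0.029214
d^3_{1,0}(0.8039) = -0.894646 +0.485000 -0.029214 = -0.438860
Phases: e^{-i·(1)·0.8793}=+0.637691-0.770293i, e^{-i·(0)·4.3693}=+1.000000+0.000000i ⇒ D=-0.279857+0.338051i

Re=-0.2799 Im=0.3381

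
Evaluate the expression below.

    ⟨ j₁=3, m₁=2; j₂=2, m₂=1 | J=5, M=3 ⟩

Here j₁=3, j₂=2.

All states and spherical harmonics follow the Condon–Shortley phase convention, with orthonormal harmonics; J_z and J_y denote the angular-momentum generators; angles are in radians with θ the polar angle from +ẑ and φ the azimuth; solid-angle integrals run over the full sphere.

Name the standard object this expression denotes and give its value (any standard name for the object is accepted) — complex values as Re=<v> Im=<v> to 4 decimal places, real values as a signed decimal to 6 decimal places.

Clebsch–Gordan coefficient, +√(8/15) ≈ +0.730297

This is a Clebsch–Gordan (vector-coupling) coefficient.
triangle: 0!×6!×4!/11! = 17280/39916800
(j±m)!: 5!×1!×3!×1!×8!×2! = 58060800
prefactor² = (2J+1)×Δ×N² = 276480
  k=0: +1/(0!×0!×1!×3!×5!×1!) = 1/720
Σ = 1/720  ⇒  CG² = 276480×(1/720)² = 8/15
CG = +√(8/15) = +0.730297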